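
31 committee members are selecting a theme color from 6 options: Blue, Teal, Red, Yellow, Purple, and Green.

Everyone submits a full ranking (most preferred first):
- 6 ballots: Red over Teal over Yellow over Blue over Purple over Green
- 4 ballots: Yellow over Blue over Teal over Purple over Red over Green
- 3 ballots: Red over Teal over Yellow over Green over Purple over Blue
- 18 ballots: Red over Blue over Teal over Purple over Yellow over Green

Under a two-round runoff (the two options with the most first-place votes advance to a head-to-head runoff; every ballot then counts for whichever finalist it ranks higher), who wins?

Red

Round 1 first-place votes: Blue 0, Teal 0, Red 27, Yellow 4, Purple 0, Green 0. Red and Yellow advance.
Runoff: Red is ranked above Yellow on 27 ballots, Yellow above Red on 4.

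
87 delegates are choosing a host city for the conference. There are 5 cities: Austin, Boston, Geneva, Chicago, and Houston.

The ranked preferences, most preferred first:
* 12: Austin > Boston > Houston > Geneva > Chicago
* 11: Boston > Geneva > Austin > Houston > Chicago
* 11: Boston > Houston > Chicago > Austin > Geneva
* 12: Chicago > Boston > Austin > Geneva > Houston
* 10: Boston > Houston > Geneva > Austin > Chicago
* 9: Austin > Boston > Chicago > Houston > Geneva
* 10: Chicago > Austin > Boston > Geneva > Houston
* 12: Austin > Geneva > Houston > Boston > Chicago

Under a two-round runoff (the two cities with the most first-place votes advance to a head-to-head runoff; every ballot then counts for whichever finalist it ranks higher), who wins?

Boston

Round 1 first-place votes: Austin 33, Boston 32, Geneva 0, Chicago 22, Houston 0. Austin and Boston advance.
Runoff: Austin is ranked above Boston on 43 ballots, Boston above Austin on 44.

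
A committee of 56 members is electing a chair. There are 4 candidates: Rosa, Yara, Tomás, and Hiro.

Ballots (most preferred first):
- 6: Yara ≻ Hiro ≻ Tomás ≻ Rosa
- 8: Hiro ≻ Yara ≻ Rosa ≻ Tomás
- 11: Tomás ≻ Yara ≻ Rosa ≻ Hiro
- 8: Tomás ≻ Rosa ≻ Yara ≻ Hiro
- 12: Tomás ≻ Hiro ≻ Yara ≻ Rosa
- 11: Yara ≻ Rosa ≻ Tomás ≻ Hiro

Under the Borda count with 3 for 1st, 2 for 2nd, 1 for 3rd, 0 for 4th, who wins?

Rosa: 6×0 + 8×1 + 11×1 + 8×2 + 12×0 + 11×2 = 57
Yara: 6×3 + 8×2 + 11×2 + 8×1 + 12×1 + 11×3 = 109
Tomás: 6×1 + 8×0 + 11×3 + 8×3 + 12×3 + 11×1 = 110
Hiro: 6×2 + 8×3 + 11×0 + 8×0 + 12×2 + 11×0 = 60

Tomás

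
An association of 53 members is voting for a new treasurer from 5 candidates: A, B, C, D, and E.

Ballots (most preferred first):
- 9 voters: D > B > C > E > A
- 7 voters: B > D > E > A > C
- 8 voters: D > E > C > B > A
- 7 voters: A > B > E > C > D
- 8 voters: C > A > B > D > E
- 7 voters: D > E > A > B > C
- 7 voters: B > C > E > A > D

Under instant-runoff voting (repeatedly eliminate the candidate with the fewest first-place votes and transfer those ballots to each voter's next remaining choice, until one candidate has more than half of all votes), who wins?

Round 1: A 7, B 14, C 8, D 24, E 0. E eliminated.
Round 2: A 7, B 14, C 8, D 24. A eliminated.
Round 3: B 21, C 8, D 24. C eliminated.
Round 4: B 29, D 24. B has a majority (≥27).

B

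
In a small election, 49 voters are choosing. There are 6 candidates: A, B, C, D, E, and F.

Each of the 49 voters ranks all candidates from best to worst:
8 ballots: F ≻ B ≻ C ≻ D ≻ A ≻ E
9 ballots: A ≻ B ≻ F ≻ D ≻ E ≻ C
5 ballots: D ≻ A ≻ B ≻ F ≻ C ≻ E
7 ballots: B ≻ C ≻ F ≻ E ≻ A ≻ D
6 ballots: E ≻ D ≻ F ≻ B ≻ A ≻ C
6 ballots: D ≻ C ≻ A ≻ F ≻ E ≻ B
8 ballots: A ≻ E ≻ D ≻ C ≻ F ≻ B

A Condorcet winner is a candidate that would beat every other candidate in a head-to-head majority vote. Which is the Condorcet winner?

D vs A: 25–24
D vs B: 25–24
D vs C: 34–15
D vs E: 28–21
D vs F: 25–24
D beats every other candidate.

D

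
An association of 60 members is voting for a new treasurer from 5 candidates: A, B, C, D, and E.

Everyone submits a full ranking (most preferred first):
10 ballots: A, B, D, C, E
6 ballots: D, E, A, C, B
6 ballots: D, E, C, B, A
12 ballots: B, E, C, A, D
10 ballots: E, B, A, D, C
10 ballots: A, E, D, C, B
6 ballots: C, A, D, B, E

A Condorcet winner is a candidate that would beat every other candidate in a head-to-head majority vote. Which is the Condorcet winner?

E

E vs A: 34–26
E vs B: 32–28
E vs C: 44–16
E vs D: 32–28
E beats every other candidate.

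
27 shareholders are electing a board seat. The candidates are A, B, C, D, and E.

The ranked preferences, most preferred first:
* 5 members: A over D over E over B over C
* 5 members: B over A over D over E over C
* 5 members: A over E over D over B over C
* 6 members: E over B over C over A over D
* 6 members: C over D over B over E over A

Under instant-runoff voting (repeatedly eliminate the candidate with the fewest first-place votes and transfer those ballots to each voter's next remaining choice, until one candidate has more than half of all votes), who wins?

A

Round 1: A 10, B 5, C 6, D 0, E 6. D eliminated.
Round 2: A 10, B 5, C 6, E 6. B eliminated.
Round 3: A 15, C 6, E 6. A has a majority (≥14).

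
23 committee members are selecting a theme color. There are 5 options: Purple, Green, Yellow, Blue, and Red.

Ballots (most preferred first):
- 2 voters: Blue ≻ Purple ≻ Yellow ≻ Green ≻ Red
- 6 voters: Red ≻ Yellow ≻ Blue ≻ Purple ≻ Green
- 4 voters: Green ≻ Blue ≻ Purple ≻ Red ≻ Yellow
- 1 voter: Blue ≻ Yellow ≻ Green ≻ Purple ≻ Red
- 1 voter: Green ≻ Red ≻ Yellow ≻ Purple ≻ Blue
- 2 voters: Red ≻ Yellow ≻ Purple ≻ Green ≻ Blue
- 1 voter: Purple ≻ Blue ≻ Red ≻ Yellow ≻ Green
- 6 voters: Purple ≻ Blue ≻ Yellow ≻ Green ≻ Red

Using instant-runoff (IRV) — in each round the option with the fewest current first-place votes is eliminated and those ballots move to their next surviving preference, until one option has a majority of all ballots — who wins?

Purple

Round 1: Purple 7, Green 5, Yellow 0, Blue 3, Red 8. Yellow eliminated.
Round 2: Purple 7, Green 5, Blue 3, Red 8. Blue eliminated.
Round 3: Purple 9, Green 6, Red 8. Green eliminated.
Round 4: Purple 14, Red 9. Purple has a majority (≥12).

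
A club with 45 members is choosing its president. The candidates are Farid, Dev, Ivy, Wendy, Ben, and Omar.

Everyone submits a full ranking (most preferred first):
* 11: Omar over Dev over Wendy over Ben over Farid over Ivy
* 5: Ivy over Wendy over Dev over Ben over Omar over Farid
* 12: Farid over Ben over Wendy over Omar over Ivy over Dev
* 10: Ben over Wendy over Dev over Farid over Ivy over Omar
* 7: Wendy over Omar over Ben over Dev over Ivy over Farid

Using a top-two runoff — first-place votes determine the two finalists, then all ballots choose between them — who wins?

Omar

Round 1 first-place votes: Farid 12, Dev 0, Ivy 5, Wendy 7, Ben 10, Omar 11. Farid and Omar advance.
Runoff: Farid is ranked above Omar on 22 ballots, Omar above Farid on 23.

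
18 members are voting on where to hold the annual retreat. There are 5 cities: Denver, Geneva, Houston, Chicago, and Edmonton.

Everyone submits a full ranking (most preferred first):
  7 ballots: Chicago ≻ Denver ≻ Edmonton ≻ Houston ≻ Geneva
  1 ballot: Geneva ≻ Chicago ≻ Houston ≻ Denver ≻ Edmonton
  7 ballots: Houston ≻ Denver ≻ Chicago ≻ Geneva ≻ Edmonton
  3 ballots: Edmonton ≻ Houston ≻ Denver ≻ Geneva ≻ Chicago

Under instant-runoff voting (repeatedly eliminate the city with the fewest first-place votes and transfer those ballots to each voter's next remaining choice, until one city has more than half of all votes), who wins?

Round 1: Denver 0, Geneva 1, Houston 7, Chicago 7, Edmonton 3. Denver eliminated.
Round 2: Geneva 1, Houston 7, Chicago 7, Edmonton 3. Geneva eliminated.
Round 3: Houston 7, Chicago 8, Edmonton 3. Edmonton eliminated.
Round 4: Houston 10, Chicago 8. Houston has a majority (≥10).

Houston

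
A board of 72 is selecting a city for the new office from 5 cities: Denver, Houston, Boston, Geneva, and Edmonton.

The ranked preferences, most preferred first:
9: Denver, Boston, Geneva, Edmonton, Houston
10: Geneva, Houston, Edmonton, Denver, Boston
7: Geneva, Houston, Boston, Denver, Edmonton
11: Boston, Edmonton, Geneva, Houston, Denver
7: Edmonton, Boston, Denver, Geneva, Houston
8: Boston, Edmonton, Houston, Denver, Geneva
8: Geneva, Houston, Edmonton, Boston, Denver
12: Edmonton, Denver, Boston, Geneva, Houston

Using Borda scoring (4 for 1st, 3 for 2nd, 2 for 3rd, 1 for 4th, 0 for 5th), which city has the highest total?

Denver: 9×4 + 10×1 + 7×1 + 11×0 + 7×2 + 8×1 + 8×0 + 12×3 = 111
Houston: 9×0 + 10×3 + 7×3 + 11×1 + 7×0 + 8×2 + 8×3 + 12×0 = 102
Boston: 9×3 + 10×0 + 7×2 + 11×4 + 7×3 + 8×4 + 8×1 + 12×2 = 170
Geneva: 9×2 + 10×4 + 7×4 + 11×2 + 7×1 + 8×0 + 8×4 + 12×1 = 159
Edmonton: 9×1 + 10×2 + 7×0 + 11×3 + 7×4 + 8×3 + 8×2 + 12×4 = 178

Edmonton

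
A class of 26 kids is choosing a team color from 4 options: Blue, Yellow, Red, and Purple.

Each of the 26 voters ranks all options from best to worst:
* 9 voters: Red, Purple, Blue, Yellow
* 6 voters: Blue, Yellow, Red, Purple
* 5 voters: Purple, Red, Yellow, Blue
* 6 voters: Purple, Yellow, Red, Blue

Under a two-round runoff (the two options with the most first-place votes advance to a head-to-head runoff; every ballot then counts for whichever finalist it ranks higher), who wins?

Red

Round 1 first-place votes: Blue 6, Yellow 0, Red 9, Purple 11. Purple and Red advance.
Runoff: Purple is ranked above Red on 11 ballots, Red above Purple on 15.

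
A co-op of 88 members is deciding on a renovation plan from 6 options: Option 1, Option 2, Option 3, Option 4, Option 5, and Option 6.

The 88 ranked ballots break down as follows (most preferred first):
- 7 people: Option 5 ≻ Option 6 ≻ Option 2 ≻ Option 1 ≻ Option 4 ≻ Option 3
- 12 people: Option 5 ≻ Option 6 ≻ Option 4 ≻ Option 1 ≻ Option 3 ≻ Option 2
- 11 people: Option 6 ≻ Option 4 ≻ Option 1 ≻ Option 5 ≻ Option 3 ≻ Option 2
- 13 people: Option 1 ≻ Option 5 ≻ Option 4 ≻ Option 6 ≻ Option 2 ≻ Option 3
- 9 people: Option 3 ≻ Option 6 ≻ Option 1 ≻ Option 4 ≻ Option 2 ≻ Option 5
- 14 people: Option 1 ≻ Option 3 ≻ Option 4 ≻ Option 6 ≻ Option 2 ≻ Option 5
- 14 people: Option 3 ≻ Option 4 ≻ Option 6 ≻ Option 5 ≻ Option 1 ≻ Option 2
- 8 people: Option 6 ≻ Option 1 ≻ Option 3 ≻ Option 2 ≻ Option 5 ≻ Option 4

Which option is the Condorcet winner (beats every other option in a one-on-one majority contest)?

Option 6

Option 6 vs Option 1: 61–27
Option 6 vs Option 2: 88–0
Option 6 vs Option 3: 51–37
Option 6 vs Option 4: 47–41
Option 6 vs Option 5: 56–32
Option 6 beats every other option.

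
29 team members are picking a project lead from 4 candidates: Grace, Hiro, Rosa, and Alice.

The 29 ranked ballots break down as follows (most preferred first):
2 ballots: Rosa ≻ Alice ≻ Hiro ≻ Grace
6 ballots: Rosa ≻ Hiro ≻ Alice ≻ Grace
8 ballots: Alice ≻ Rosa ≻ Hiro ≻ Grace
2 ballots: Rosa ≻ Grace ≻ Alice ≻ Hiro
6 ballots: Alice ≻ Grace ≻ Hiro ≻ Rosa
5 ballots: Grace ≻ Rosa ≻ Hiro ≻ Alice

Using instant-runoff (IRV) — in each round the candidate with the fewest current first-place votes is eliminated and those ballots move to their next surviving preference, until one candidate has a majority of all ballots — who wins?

Round 1: Grace 5, Hiro 0, Rosa 10, Alice 14. Hiro eliminated.
Round 2: Grace 5, Rosa 10, Alice 14. Grace eliminated.
Round 3: Rosa 15, Alice 14. Rosa has a majority (≥15).

Rosa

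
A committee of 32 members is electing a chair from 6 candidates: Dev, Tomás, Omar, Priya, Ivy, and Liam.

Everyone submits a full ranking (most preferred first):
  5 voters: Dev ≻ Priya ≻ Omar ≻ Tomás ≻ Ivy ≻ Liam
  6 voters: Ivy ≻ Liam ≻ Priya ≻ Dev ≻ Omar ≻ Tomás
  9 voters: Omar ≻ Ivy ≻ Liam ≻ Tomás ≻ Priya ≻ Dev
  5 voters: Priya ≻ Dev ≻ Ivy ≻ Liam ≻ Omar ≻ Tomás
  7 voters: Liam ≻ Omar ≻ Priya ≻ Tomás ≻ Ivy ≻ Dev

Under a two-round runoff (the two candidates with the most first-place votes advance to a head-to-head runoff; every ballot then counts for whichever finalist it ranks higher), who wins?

Round 1 first-place votes: Dev 5, Tomás 0, Omar 9, Priya 5, Ivy 6, Liam 7. Omar and Liam advance.
Runoff: Omar is ranked above Liam on 14 ballots, Liam above Omar on 18.

Liam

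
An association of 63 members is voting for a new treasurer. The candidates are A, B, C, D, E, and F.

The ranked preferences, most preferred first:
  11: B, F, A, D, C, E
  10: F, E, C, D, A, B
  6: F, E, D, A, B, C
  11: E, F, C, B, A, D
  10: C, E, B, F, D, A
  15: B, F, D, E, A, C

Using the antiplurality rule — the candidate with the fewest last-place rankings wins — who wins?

F

Last-place votes: A 10, B 10, C 21, D 11, E 11, F 0.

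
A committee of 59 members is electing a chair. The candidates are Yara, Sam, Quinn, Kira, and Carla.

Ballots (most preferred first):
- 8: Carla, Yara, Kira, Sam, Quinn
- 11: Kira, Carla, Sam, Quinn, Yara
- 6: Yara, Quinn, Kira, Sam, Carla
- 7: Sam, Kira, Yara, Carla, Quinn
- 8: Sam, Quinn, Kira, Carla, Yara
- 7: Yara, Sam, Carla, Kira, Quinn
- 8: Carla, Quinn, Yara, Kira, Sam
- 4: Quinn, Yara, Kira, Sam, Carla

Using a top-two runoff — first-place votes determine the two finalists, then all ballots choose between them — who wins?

Sam

Round 1 first-place votes: Yara 13, Sam 15, Quinn 4, Kira 11, Carla 16. Carla and Sam advance.
Runoff: Carla is ranked above Sam on 27 ballots, Sam above Carla on 32.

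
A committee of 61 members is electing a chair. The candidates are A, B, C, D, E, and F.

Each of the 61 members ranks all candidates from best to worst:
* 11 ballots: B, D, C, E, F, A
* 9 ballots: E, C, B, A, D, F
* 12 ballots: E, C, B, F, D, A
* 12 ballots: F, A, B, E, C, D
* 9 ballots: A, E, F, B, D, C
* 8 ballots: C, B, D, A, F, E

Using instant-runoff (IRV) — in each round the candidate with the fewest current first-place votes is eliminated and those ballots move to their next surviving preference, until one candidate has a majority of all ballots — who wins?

B

Round 1: A 9, B 11, C 8, D 0, E 21, F 12. D eliminated.
Round 2: A 9, B 11, C 8, E 21, F 12. C eliminated.
Round 3: A 9, B 19, E 21, F 12. A eliminated.
Round 4: B 19, E 30, F 12. F eliminated.
Round 5: B 31, E 30. B has a majority (≥31).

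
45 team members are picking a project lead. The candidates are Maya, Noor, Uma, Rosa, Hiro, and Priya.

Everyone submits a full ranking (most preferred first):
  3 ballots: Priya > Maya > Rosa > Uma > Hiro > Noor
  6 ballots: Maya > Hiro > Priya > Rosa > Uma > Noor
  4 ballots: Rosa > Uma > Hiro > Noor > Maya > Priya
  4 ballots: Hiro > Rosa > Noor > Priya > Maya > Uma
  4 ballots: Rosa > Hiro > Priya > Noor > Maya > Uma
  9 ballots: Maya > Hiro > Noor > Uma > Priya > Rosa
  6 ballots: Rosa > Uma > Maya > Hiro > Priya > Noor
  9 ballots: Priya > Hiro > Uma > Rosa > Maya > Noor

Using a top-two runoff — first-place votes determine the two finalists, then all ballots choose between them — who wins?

Rosa

Round 1 first-place votes: Maya 15, Noor 0, Uma 0, Rosa 14, Hiro 4, Priya 12. Maya and Rosa advance.
Runoff: Maya is ranked above Rosa on 18 ballots, Rosa above Maya on 27.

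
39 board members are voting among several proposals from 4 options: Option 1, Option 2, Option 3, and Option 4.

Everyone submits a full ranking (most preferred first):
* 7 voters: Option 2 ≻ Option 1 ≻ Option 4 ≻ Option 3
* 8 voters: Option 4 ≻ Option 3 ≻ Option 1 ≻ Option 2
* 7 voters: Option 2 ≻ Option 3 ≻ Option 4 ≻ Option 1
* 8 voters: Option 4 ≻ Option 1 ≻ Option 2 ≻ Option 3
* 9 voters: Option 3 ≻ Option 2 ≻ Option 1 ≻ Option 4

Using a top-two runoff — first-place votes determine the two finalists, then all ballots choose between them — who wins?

Option 2

Round 1 first-place votes: Option 1 0, Option 2 14, Option 3 9, Option 4 16. Option 4 and Option 2 advance.
Runoff: Option 4 is ranked above Option 2 on 16 ballots, Option 2 above Option 4 on 23.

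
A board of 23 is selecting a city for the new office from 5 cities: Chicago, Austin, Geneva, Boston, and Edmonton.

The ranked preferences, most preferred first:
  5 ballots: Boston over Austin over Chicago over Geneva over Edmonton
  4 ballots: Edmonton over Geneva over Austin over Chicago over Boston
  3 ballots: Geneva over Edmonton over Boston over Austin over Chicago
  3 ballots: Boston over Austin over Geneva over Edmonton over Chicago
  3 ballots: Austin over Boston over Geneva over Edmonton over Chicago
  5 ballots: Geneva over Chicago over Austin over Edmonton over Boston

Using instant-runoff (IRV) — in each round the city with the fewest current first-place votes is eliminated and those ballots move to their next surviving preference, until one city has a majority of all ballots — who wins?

Round 1: Chicago 0, Austin 3, Geneva 8, Boston 8, Edmonton 4. Chicago eliminated.
Round 2: Austin 3, Geneva 8, Boston 8, Edmonton 4. Austin eliminated.
Round 3: Geneva 8, Boston 11, Edmonton 4. Edmonton eliminated.
Round 4: Geneva 12, Boston 11. Geneva has a majority (≥12).

Geneva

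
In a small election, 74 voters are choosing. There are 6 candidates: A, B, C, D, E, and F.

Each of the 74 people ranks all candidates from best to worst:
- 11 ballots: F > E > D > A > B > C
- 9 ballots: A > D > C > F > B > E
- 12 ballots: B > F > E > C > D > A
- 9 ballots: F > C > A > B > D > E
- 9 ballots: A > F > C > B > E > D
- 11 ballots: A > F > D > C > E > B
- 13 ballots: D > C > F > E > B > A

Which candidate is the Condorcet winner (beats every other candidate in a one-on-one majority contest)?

F vs A: 45–29
F vs B: 62–12
F vs C: 52–22
F vs D: 52–22
F vs E: 74–0
F beats every other candidate.

F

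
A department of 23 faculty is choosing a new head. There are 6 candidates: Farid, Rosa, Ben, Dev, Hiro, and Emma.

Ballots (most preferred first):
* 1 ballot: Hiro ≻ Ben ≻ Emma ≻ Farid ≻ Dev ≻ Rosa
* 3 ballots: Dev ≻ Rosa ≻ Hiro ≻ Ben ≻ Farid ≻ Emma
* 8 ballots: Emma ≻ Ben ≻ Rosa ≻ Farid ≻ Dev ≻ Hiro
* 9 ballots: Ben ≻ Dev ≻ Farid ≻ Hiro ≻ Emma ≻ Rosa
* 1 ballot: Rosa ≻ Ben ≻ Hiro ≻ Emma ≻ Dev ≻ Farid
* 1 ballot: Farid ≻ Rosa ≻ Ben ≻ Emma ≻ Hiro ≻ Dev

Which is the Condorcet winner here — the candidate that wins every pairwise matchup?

Ben

Ben vs Farid: 22–1
Ben vs Rosa: 18–5
Ben vs Dev: 20–3
Ben vs Hiro: 19–4
Ben vs Emma: 15–8
Ben beats every other candidate.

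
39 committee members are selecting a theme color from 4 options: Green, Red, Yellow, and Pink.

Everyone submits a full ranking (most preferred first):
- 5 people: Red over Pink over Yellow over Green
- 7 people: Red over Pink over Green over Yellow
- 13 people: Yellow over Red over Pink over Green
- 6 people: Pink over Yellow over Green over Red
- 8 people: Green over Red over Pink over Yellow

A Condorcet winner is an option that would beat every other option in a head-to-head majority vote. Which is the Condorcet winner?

Red

Red vs Green: 25–14
Red vs Yellow: 20–19
Red vs Pink: 33–6
Red beats every other option.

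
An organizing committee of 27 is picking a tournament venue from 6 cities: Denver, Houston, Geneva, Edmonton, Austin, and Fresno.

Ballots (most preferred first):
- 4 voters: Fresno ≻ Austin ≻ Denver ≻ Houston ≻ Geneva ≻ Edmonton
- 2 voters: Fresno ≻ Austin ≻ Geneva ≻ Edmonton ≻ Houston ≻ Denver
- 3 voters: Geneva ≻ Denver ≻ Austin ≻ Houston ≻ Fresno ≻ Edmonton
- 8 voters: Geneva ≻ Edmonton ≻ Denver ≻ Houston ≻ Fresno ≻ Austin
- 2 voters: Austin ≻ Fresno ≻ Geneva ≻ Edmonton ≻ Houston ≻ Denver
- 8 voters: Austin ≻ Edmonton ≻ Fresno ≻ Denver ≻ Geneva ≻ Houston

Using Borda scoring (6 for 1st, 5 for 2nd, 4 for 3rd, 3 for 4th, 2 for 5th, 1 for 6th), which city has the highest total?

Denver: 4×4 + 2×1 + 3×5 + 8×4 + 2×1 + 8×3 = 91
Houston: 4×3 + 2×2 + 3×3 + 8×3 + 2×2 + 8×1 = 61
Geneva: 4×2 + 2×4 + 3×6 + 8×6 + 2×4 + 8×2 = 106
Edmonton: 4×1 + 2×3 + 3×1 + 8×5 + 2×3 + 8×5 = 99
Austin: 4×5 + 2×5 + 3×4 + 8×1 + 2×6 + 8×6 = 110
Fresno: 4×6 + 2×6 + 3×2 + 8×2 + 2×5 + 8×4 = 100

Austin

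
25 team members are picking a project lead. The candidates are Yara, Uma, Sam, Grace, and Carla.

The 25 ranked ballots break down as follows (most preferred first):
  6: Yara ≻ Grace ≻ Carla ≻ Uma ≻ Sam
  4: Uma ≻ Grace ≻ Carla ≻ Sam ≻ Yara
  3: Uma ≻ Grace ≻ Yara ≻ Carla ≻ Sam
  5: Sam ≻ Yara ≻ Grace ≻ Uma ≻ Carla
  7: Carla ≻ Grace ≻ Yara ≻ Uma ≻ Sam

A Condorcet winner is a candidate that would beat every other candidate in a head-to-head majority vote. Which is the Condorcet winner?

Grace vs Yara: 14–11
Grace vs Uma: 18–7
Grace vs Sam: 20–5
Grace vs Carla: 18–7
Grace beats every other candidate.

Grace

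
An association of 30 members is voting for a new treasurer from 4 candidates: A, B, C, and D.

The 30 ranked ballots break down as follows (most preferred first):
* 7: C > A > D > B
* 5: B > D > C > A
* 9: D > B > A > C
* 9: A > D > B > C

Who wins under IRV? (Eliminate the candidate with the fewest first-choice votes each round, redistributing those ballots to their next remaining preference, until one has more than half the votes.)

A

Round 1: A 9, B 5, C 7, D 9. B eliminated.
Round 2: A 9, C 7, D 14. C eliminated.
Round 3: A 16, D 14. A has a majority (≥16).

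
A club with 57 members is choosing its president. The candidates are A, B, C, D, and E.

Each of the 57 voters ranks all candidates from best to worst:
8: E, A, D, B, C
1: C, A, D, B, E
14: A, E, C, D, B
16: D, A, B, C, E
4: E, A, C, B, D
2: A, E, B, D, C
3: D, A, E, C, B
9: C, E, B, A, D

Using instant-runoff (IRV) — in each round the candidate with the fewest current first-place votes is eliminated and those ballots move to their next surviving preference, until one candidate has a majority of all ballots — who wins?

E

Round 1: A 16, B 0, C 10, D 19, E 12. B eliminated.
Round 2: A 16, C 10, D 19, E 12. C eliminated.
Round 3: A 17, D 19, E 21. A eliminated.
Round 4: D 20, E 37. E has a majority (≥29).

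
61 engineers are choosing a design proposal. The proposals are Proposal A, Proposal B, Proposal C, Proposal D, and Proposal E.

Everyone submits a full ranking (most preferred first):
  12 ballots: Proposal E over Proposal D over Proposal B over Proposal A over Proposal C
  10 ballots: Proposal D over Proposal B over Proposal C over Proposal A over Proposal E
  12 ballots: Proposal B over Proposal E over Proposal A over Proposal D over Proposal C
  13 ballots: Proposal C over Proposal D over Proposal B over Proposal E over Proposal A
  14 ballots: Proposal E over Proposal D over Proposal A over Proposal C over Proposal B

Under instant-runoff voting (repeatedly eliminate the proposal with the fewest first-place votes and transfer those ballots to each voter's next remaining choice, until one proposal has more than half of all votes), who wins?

Proposal B

Round 1: Proposal A 0, Proposal B 12, Proposal C 13, Proposal D 10, Proposal E 26. Proposal A eliminated.
Round 2: Proposal B 12, Proposal C 13, Proposal D 10, Proposal E 26. Proposal D eliminated.
Round 3: Proposal B 22, Proposal C 13, Proposal E 26. Proposal C eliminated.
Round 4: Proposal B 35, Proposal E 26. Proposal B has a majority (≥31).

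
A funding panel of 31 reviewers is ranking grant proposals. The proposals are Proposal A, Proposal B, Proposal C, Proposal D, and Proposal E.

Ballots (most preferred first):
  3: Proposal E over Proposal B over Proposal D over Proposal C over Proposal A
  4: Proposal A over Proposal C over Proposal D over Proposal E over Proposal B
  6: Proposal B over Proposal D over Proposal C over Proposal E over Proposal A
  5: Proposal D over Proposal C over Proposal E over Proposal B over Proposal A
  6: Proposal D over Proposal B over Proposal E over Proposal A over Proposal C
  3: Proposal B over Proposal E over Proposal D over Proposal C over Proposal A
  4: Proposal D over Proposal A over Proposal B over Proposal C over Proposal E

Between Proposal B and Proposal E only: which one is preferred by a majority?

Proposal B is ranked above Proposal E on 19 ballots; Proposal E above Proposal B on 12.

Proposal B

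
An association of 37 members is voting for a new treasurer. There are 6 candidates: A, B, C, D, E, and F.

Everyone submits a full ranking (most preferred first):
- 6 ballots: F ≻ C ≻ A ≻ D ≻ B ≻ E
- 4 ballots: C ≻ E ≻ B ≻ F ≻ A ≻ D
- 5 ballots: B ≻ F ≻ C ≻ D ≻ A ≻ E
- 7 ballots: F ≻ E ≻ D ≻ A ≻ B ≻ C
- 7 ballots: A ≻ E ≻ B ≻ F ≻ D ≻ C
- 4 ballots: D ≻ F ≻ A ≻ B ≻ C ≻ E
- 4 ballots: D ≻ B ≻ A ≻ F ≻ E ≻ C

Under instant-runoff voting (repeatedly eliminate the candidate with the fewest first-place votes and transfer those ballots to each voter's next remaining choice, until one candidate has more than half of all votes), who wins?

B

Round 1: A 7, B 5, C 4, D 8, E 0, F 13. E eliminated.
Round 2: A 7, B 5, C 4, D 8, F 13. C eliminated.
Round 3: A 7, B 9, D 8, F 13. A eliminated.
Round 4: B 16, D 8, F 13. D eliminated.
Round 5: B 20, F 17. B has a majority (≥19).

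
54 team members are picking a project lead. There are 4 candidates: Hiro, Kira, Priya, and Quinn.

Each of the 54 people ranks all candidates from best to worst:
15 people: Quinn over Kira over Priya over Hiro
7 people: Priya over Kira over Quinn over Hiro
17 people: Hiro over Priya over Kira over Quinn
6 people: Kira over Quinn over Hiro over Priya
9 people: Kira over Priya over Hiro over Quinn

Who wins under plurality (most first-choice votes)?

Hiro

First-place votes: Hiro 17, Kira 15, Priya 7, Quinn 15.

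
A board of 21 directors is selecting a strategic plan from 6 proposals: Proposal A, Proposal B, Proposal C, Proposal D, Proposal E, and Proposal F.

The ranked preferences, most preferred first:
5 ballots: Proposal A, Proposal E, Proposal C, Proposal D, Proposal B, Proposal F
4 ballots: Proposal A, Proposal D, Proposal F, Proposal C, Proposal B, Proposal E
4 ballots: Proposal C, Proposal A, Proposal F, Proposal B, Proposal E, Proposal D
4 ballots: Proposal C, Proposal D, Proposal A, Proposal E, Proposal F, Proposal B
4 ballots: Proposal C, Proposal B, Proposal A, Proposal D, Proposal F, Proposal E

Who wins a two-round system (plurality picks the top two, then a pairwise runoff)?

Proposal C

Round 1 first-place votes: Proposal A 9, Proposal B 0, Proposal C 12, Proposal D 0, Proposal E 0, Proposal F 0. Proposal C and Proposal A advance.
Runoff: Proposal C is ranked above Proposal A on 12 ballots, Proposal A above Proposal C on 9.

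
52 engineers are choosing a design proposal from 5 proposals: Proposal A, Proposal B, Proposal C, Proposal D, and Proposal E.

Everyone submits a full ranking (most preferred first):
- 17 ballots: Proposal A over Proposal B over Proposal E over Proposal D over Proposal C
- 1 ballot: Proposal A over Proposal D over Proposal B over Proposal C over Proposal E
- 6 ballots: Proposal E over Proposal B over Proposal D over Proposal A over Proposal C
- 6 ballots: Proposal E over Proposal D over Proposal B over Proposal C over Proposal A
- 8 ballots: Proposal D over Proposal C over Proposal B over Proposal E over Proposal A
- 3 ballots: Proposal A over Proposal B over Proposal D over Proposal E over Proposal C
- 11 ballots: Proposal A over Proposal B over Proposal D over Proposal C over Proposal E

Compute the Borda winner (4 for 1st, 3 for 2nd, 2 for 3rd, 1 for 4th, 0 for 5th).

Proposal A: 17×4 + 1×4 + 6×1 + 6×0 + 8×0 + 3×4 + 11×4 = 134
Proposal B: 17×3 + 1×2 + 6×3 + 6×2 + 8×2 + 3×3 + 11×3 = 141
Proposal C: 17×0 + 1×1 + 6×0 + 6×1 + 8×3 + 3×0 + 11×1 = 42
Proposal D: 17×1 + 1×3 + 6×2 + 6×3 + 8×4 + 3×2 + 11×2 = 110
Proposal E: 17×2 + 1×0 + 6×4 + 6×4 + 8×1 + 3×1 + 11×0 = 93

Proposal B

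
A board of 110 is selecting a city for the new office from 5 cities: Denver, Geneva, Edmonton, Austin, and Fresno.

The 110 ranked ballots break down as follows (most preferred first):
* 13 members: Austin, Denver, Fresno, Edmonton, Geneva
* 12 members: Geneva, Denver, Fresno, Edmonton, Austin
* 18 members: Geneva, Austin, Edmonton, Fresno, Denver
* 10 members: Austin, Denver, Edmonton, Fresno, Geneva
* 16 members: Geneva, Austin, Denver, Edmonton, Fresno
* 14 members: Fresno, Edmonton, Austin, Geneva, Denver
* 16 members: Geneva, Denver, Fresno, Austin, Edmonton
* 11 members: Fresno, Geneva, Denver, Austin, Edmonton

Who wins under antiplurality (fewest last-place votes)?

Austin

Last-place votes: Denver 32, Geneva 23, Edmonton 27, Austin 12, Fresno 16.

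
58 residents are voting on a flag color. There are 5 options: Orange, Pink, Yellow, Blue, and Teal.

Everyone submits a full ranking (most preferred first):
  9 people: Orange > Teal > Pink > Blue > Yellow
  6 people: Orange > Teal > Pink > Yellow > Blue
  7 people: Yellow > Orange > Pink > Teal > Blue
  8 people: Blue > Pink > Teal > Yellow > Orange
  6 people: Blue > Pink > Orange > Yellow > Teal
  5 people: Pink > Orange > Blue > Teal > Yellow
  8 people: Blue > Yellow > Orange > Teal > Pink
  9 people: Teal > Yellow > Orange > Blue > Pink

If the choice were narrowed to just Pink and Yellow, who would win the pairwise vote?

Pink

Pink is ranked above Yellow on 34 ballots; Yellow above Pink on 24.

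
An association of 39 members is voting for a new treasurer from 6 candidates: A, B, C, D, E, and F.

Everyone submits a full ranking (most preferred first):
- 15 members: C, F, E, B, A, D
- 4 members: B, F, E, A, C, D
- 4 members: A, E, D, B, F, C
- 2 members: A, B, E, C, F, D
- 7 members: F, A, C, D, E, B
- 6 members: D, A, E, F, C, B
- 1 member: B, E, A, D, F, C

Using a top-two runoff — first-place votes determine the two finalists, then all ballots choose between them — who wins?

Round 1 first-place votes: A 6, B 5, C 15, D 6, E 0, F 7. C and F advance.
Runoff: C is ranked above F on 17 ballots, F above C on 22.

F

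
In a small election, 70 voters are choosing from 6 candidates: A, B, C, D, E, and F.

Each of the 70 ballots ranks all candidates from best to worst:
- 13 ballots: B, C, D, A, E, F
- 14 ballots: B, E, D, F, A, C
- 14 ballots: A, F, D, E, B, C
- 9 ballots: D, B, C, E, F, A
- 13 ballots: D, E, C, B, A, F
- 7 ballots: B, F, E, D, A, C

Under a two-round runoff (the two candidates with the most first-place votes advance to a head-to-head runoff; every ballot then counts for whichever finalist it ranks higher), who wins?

D

Round 1 first-place votes: A 14, B 34, C 0, D 22, E 0, F 0. B and D advance.
Runoff: B is ranked above D on 34 ballots, D above B on 36.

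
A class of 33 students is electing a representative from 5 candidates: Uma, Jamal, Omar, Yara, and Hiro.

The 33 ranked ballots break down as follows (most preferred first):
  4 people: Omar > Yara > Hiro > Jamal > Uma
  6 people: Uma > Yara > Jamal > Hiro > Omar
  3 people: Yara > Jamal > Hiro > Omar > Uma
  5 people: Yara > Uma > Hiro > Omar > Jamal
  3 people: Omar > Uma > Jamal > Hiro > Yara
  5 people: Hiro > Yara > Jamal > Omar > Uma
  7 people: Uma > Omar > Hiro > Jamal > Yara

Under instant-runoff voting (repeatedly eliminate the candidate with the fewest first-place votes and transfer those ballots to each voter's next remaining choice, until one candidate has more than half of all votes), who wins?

Round 1: Uma 13, Jamal 0, Omar 7, Yara 8, Hiro 5. Jamal eliminated.
Round 2: Uma 13, Omar 7, Yara 8, Hiro 5. Hiro eliminated.
Round 3: Uma 13, Omar 7, Yara 13. Omar eliminated.
Round 4: Uma 16, Yara 17. Yara has a majority (≥17).

Yara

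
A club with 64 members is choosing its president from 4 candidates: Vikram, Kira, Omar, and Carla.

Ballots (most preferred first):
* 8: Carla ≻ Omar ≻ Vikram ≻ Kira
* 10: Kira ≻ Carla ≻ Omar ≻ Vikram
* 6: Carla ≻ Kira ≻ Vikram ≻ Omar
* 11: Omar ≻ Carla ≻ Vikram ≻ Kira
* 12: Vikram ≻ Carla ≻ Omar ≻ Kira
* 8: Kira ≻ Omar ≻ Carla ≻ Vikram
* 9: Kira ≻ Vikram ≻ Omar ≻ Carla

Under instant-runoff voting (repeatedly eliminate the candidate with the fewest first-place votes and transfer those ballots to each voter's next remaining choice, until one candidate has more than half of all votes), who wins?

Carla

Round 1: Vikram 12, Kira 27, Omar 11, Carla 14. Omar eliminated.
Round 2: Vikram 12, Kira 27, Carla 25. Vikram eliminated.
Round 3: Kira 27, Carla 37. Carla has a majority (≥33).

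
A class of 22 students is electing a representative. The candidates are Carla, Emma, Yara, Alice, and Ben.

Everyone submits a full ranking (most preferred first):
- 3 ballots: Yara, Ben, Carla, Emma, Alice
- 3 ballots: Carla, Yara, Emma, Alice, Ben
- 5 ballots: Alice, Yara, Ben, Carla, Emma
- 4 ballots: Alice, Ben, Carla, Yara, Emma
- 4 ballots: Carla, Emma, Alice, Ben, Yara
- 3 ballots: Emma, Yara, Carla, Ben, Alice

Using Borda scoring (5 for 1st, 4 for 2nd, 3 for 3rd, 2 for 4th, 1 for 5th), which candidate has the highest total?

Carla

Carla: 3×3 + 3×5 + 5×2 + 4×3 + 4×5 + 3×3 = 75
Emma: 3×2 + 3×3 + 5×1 + 4×1 + 4×4 + 3×5 = 55
Yara: 3×5 + 3×4 + 5×4 + 4×2 + 4×1 + 3×4 = 71
Alice: 3×1 + 3×2 + 5×5 + 4×5 + 4×3 + 3×1 = 69
Ben: 3×4 + 3×1 + 5×3 + 4×4 + 4×2 + 3×2 = 60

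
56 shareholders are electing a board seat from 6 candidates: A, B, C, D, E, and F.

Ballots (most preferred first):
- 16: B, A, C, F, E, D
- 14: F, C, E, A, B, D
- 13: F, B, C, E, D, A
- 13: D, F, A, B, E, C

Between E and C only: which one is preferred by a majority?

E is ranked above C on 13 ballots; C above E on 43.

C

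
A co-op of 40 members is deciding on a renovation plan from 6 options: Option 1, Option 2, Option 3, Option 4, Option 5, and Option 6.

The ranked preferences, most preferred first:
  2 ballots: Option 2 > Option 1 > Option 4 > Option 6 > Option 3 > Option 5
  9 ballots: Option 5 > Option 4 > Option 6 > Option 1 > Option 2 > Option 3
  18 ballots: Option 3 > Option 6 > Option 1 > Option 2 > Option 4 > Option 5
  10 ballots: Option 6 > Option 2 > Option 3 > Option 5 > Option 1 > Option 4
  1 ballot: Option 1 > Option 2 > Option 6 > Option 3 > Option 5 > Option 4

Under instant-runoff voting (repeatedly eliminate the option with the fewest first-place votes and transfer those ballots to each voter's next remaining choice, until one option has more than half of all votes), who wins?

Round 1: Option 1 1, Option 2 2, Option 3 18, Option 4 0, Option 5 9, Option 6 10. Option 4 eliminated.
Round 2: Option 1 1, Option 2 2, Option 3 18, Option 5 9, Option 6 10. Option 1 eliminated.
Round 3: Option 2 3, Option 3 18, Option 5 9, Option 6 10. Option 2 eliminated.
Round 4: Option 3 18, Option 5 9, Option 6 13. Option 5 eliminated.
Round 5: Option 3 18, Option 6 22. Option 6 has a majority (≥21).

Option 6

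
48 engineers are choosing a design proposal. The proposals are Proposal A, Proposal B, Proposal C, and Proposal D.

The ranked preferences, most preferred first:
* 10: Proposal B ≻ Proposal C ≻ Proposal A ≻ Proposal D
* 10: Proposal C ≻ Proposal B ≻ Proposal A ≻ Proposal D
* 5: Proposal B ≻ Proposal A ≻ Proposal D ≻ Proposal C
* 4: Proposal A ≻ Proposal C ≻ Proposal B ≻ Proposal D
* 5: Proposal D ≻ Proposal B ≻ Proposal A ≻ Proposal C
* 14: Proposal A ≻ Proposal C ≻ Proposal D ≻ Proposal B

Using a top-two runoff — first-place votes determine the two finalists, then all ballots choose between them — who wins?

Proposal B

Round 1 first-place votes: Proposal A 18, Proposal B 15, Proposal C 10, Proposal D 5. Proposal A and Proposal B advance.
Runoff: Proposal A is ranked above Proposal B on 18 ballots, Proposal B above Proposal A on 30.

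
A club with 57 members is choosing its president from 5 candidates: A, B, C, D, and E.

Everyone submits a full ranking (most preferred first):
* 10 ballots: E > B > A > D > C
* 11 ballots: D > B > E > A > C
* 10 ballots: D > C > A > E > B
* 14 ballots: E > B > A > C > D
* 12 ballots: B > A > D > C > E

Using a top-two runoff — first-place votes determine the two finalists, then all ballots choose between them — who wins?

Round 1 first-place votes: A 0, B 12, C 0, D 21, E 24. E and D advance.
Runoff: E is ranked above D on 24 ballots, D above E on 33.

D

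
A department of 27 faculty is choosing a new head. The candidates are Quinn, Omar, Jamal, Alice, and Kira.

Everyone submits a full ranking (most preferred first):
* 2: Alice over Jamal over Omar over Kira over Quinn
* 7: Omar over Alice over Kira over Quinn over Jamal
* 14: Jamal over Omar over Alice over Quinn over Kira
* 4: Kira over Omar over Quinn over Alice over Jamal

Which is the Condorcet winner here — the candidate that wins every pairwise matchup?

Jamal

Jamal vs Quinn: 16–11
Jamal vs Omar: 16–11
Jamal vs Alice: 14–13
Jamal vs Kira: 16–11
Jamal beats every other candidate.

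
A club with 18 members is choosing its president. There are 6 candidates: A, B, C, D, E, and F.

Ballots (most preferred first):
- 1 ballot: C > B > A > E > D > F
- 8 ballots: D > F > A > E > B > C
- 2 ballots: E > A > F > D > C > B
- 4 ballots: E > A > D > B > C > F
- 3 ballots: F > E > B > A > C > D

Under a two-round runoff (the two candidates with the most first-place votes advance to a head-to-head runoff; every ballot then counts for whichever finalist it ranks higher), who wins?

E

Round 1 first-place votes: A 0, B 0, C 1, D 8, E 6, F 3. D and E advance.
Runoff: D is ranked above E on 8 ballots, E above D on 10.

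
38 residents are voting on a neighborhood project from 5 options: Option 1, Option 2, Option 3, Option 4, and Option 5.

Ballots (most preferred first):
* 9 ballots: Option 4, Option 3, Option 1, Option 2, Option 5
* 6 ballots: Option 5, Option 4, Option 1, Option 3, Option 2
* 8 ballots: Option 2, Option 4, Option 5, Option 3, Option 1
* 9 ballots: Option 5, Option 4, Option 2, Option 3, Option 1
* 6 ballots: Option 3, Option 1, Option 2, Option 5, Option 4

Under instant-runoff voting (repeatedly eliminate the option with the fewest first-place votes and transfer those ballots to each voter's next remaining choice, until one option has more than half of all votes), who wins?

Option 2

Round 1: Option 1 0, Option 2 8, Option 3 6, Option 4 9, Option 5 15. Option 1 eliminated.
Round 2: Option 2 8, Option 3 6, Option 4 9, Option 5 15. Option 3 eliminated.
Round 3: Option 2 14, Option 4 9, Option 5 15. Option 4 eliminated.
Round 4: Option 2 23, Option 5 15. Option 2 has a majority (≥20).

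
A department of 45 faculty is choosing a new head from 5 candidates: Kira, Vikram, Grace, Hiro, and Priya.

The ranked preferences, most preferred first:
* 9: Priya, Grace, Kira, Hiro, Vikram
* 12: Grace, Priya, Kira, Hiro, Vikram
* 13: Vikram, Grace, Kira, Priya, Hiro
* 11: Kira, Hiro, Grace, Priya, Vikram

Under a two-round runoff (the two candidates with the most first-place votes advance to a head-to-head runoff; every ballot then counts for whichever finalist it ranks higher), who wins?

Grace

Round 1 first-place votes: Kira 11, Vikram 13, Grace 12, Hiro 0, Priya 9. Vikram and Grace advance.
Runoff: Vikram is ranked above Grace on 13 ballots, Grace above Vikram on 32.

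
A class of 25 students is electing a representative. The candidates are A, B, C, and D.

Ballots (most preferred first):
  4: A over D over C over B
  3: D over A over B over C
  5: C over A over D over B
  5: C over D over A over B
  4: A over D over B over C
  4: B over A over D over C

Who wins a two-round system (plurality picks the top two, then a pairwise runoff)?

A

Round 1 first-place votes: A 8, B 4, C 10, D 3. C and A advance.
Runoff: C is ranked above A on 10 ballots, A above C on 15.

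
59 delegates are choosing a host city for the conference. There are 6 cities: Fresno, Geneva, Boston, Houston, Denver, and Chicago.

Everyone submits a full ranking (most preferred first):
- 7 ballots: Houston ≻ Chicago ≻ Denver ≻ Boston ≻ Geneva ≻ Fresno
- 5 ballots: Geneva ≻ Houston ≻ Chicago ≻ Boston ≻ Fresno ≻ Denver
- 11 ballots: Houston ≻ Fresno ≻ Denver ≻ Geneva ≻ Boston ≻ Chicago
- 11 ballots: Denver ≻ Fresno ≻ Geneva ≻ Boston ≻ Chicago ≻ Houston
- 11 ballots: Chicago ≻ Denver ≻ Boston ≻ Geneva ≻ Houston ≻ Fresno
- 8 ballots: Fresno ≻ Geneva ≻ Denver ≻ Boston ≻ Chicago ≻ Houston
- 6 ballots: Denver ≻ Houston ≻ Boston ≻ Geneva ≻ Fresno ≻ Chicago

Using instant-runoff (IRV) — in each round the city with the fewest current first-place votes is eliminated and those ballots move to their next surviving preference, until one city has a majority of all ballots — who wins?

Denver

Round 1: Fresno 8, Geneva 5, Boston 0, Houston 18, Denver 17, Chicago 11. Boston eliminated.
Round 2: Fresno 8, Geneva 5, Houston 18, Denver 17, Chicago 11. Geneva eliminated.
Round 3: Fresno 8, Houston 23, Denver 17, Chicago 11. Fresno eliminated.
Round 4: Houston 23, Denver 25, Chicago 11. Chicago eliminated.
Round 5: Houston 23, Denver 36. Denver has a majority (≥30).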